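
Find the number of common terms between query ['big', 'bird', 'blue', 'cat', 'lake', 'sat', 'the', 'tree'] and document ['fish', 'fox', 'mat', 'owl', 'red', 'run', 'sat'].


Query terms: ['big', 'bird', 'blue', 'cat', 'lake', 'sat', 'the', 'tree']
Document terms: ['fish', 'fox', 'mat', 'owl', 'red', 'run', 'sat']
Common terms: ['sat']
Overlap count = 1

1


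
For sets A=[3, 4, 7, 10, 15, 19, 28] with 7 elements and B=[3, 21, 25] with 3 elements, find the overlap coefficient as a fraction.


A intersect B = [3]
|A intersect B| = 1
min(|A|, |B|) = min(7, 3) = 3
Overlap = 1 / 3 = 1/3

1/3


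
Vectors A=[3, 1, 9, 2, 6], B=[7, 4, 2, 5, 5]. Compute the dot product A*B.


Dot product = sum of element-wise products
A[0]*B[0] = 3*7 = 21
A[1]*B[1] = 1*4 = 4
A[2]*B[2] = 9*2 = 18
A[3]*B[3] = 2*5 = 10
A[4]*B[4] = 6*5 = 30
Sum = 21 + 4 + 18 + 10 + 30 = 83

83


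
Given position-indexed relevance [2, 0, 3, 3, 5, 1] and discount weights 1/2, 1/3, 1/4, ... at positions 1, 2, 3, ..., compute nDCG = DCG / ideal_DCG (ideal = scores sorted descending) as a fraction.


Position discount weights w_i = 1/(i+1) for i=1..6:
Weights = [1/2, 1/3, 1/4, 1/5, 1/6, 1/7]
Actual relevance: [2, 0, 3, 3, 5, 1]
DCG = 2/2 + 0/3 + 3/4 + 3/5 + 5/6 + 1/7 = 1397/420
Ideal relevance (sorted desc): [5, 3, 3, 2, 1, 0]
Ideal DCG = 5/2 + 3/3 + 3/4 + 2/5 + 1/6 + 0/7 = 289/60
nDCG = DCG / ideal_DCG = 1397/420 / 289/60 = 1397/2023

1397/2023


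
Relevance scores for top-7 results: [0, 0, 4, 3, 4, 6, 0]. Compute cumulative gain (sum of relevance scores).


Cumulative Gain = sum of relevance scores
Position 1: rel=0, running sum=0
Position 2: rel=0, running sum=0
Position 3: rel=4, running sum=4
Position 4: rel=3, running sum=7
Position 5: rel=4, running sum=11
Position 6: rel=6, running sum=17
Position 7: rel=0, running sum=17
CG = 17

17


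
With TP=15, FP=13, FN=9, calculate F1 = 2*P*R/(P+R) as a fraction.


F1 = 2 * P * R / (P + R)
P = TP/(TP+FP) = 15/28 = 15/28
R = TP/(TP+FN) = 15/24 = 5/8
2 * P * R = 2 * 15/28 * 5/8 = 75/112
P + R = 15/28 + 5/8 = 65/56
F1 = 75/112 / 65/56 = 15/26

15/26


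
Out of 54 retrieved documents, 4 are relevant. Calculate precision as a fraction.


Precision = relevant_retrieved / total_retrieved
= 4 / 54
= 4 / (4 + 50)
= 2/27

2/27


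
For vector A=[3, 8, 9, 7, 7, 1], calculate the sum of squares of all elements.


|A|^2 = sum of squared components
A[0]^2 = 3^2 = 9
A[1]^2 = 8^2 = 64
A[2]^2 = 9^2 = 81
A[3]^2 = 7^2 = 49
A[4]^2 = 7^2 = 49
A[5]^2 = 1^2 = 1
Sum = 9 + 64 + 81 + 49 + 49 + 1 = 253

253


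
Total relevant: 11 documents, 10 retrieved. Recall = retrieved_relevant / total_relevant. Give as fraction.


Recall = retrieved_relevant / total_relevant
= 10 / 11
= 10 / (10 + 1)
= 10/11

10/11


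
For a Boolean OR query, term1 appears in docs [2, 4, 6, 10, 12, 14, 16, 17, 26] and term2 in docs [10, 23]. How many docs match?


Boolean OR: find union of posting lists
term1 docs: [2, 4, 6, 10, 12, 14, 16, 17, 26]
term2 docs: [10, 23]
Union: [2, 4, 6, 10, 12, 14, 16, 17, 23, 26]
|union| = 10

10


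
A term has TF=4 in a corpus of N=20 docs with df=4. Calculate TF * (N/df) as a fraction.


TF * (N/df)
= 4 * (20/4)
= 4 * 5
= 20

20


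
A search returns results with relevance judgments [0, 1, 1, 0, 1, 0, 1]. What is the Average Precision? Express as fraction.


Computing P@k for each relevant position:
Position 1: not relevant
Position 2: relevant, P@2 = 1/2 = 1/2
Position 3: relevant, P@3 = 2/3 = 2/3
Position 4: not relevant
Position 5: relevant, P@5 = 3/5 = 3/5
Position 6: not relevant
Position 7: relevant, P@7 = 4/7 = 4/7
Sum of P@k = 1/2 + 2/3 + 3/5 + 4/7 = 491/210
AP = 491/210 / 4 = 491/840

491/840


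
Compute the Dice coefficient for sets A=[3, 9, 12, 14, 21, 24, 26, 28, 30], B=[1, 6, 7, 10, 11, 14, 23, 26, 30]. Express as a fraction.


A intersect B = [14, 26, 30]
|A intersect B| = 3
|A| = 9, |B| = 9
Dice = 2*3 / (9+9)
= 6 / 18 = 1/3

1/3


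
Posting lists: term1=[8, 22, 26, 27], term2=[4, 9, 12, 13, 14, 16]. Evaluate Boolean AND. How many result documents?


Boolean AND: find intersection of posting lists
term1 docs: [8, 22, 26, 27]
term2 docs: [4, 9, 12, 13, 14, 16]
Intersection: []
|intersection| = 0

0


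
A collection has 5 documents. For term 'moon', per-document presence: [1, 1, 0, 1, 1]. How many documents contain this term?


Checking each document for 'moon':
Doc 1: present
Doc 2: present
Doc 3: absent
Doc 4: present
Doc 5: present
df = sum of presences = 1 + 1 + 0 + 1 + 1 = 4

4


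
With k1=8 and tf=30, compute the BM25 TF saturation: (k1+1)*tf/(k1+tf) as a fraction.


BM25 TF component = (k1+1)*tf / (k1+tf)
k1 = 8, tf = 30
Numerator = (8+1)*30 = 270
Denominator = 8 + 30 = 38
= 270/38 = 135/19

135/19


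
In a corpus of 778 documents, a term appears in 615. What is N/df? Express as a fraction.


IDF ratio = N / df
= 778 / 615
= 778/615

778/615


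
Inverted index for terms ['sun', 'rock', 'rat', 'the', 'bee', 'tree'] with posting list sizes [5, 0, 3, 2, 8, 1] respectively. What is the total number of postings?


Summing posting list sizes:
'sun': 5 postings
'rock': 0 postings
'rat': 3 postings
'the': 2 postings
'bee': 8 postings
'tree': 1 postings
Total = 5 + 0 + 3 + 2 + 8 + 1 = 19

19


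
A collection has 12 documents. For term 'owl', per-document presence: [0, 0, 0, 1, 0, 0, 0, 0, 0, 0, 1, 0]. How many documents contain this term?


Checking each document for 'owl':
Doc 1: absent
Doc 2: absent
Doc 3: absent
Doc 4: present
Doc 5: absent
Doc 6: absent
Doc 7: absent
Doc 8: absent
Doc 9: absent
Doc 10: absent
Doc 11: present
Doc 12: absent
df = sum of presences = 0 + 0 + 0 + 1 + 0 + 0 + 0 + 0 + 0 + 0 + 1 + 0 = 2

2


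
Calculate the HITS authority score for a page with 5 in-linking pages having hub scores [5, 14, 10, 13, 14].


Authority = sum of hub scores of in-linkers
In-link 1: hub score = 5
In-link 2: hub score = 14
In-link 3: hub score = 10
In-link 4: hub score = 13
In-link 5: hub score = 14
Authority = 5 + 14 + 10 + 13 + 14 = 56

56


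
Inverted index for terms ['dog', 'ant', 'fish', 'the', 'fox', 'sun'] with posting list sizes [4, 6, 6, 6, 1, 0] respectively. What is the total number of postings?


Summing posting list sizes:
'dog': 4 postings
'ant': 6 postings
'fish': 6 postings
'the': 6 postings
'fox': 1 postings
'sun': 0 postings
Total = 4 + 6 + 6 + 6 + 1 + 0 = 23

23


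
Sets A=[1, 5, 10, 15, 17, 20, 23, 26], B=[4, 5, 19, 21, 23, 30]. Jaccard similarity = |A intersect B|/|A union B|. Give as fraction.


A intersect B = [5, 23]
|A intersect B| = 2
A union B = [1, 4, 5, 10, 15, 17, 19, 20, 21, 23, 26, 30]
|A union B| = 12
Jaccard = 2/12 = 1/6

1/6


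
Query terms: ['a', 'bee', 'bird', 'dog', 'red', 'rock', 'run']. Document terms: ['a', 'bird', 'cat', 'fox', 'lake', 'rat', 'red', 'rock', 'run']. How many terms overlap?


Query terms: ['a', 'bee', 'bird', 'dog', 'red', 'rock', 'run']
Document terms: ['a', 'bird', 'cat', 'fox', 'lake', 'rat', 'red', 'rock', 'run']
Common terms: ['a', 'bird', 'red', 'rock', 'run']
Overlap count = 5

5


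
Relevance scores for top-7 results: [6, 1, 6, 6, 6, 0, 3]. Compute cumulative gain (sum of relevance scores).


Cumulative Gain = sum of relevance scores
Position 1: rel=6, running sum=6
Position 2: rel=1, running sum=7
Position 3: rel=6, running sum=13
Position 4: rel=6, running sum=19
Position 5: rel=6, running sum=25
Position 6: rel=0, running sum=25
Position 7: rel=3, running sum=28
CG = 28

28


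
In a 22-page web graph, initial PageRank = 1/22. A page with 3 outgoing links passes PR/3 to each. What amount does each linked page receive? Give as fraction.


Initial PR = 1/22 = 1/22
Outlinks = 3
Contribution per link = PR / outlinks
= 1/22 / 3
= 1/66

1/66


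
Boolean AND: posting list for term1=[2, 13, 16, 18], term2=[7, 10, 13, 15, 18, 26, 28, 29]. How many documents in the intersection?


Boolean AND: find intersection of posting lists
term1 docs: [2, 13, 16, 18]
term2 docs: [7, 10, 13, 15, 18, 26, 28, 29]
Intersection: [13, 18]
|intersection| = 2

2


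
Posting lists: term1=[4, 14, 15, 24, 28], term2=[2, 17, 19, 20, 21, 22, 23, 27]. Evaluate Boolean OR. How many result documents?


Boolean OR: find union of posting lists
term1 docs: [4, 14, 15, 24, 28]
term2 docs: [2, 17, 19, 20, 21, 22, 23, 27]
Union: [2, 4, 14, 15, 17, 19, 20, 21, 22, 23, 24, 27, 28]
|union| = 13

13


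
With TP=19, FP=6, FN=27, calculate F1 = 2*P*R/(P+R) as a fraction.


F1 = 2 * P * R / (P + R)
P = TP/(TP+FP) = 19/25 = 19/25
R = TP/(TP+FN) = 19/46 = 19/46
2 * P * R = 2 * 19/25 * 19/46 = 361/575
P + R = 19/25 + 19/46 = 1349/1150
F1 = 361/575 / 1349/1150 = 38/71

38/71


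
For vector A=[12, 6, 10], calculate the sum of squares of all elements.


|A|^2 = sum of squared components
A[0]^2 = 12^2 = 144
A[1]^2 = 6^2 = 36
A[2]^2 = 10^2 = 100
Sum = 144 + 36 + 100 = 280

280


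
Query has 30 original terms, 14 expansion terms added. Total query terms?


Original terms: 30
Expansion terms: 14
Total = 30 + 14 = 44

44


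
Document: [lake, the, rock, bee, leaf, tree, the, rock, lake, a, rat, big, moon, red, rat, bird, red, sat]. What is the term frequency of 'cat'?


Document has 18 words
Scanning for 'cat':
Term not found in document
Count = 0

0


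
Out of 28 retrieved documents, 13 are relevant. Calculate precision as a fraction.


Precision = relevant_retrieved / total_retrieved
= 13 / 28
= 13 / (13 + 15)
= 13/28

13/28


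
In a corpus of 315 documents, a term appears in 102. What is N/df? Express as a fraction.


IDF ratio = N / df
= 315 / 102
= 105/34

105/34


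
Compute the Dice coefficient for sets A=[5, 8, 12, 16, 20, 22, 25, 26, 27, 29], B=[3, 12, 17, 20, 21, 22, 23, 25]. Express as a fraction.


A intersect B = [12, 20, 22, 25]
|A intersect B| = 4
|A| = 10, |B| = 8
Dice = 2*4 / (10+8)
= 8 / 18 = 4/9

4/9


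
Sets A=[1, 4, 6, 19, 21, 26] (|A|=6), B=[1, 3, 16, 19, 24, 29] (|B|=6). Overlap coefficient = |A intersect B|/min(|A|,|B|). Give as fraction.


A intersect B = [1, 19]
|A intersect B| = 2
min(|A|, |B|) = min(6, 6) = 6
Overlap = 2 / 6 = 1/3

1/3


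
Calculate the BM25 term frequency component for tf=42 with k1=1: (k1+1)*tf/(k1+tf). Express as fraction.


BM25 TF component = (k1+1)*tf / (k1+tf)
k1 = 1, tf = 42
Numerator = (1+1)*42 = 84
Denominator = 1 + 42 = 43
= 84/43 = 84/43

84/43


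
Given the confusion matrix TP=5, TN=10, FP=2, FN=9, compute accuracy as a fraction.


Accuracy = (TP + TN) / (TP + TN + FP + FN)
TP + TN = 5 + 10 = 15
Total = 5 + 10 + 2 + 9 = 26
Accuracy = 15 / 26 = 15/26

15/26


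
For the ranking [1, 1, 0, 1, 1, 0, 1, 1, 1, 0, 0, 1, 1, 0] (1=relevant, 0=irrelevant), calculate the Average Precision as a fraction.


Computing P@k for each relevant position:
Position 1: relevant, P@1 = 1/1 = 1
Position 2: relevant, P@2 = 2/2 = 1
Position 3: not relevant
Position 4: relevant, P@4 = 3/4 = 3/4
Position 5: relevant, P@5 = 4/5 = 4/5
Position 6: not relevant
Position 7: relevant, P@7 = 5/7 = 5/7
Position 8: relevant, P@8 = 6/8 = 3/4
Position 9: relevant, P@9 = 7/9 = 7/9
Position 10: not relevant
Position 11: not relevant
Position 12: relevant, P@12 = 8/12 = 2/3
Position 13: relevant, P@13 = 9/13 = 9/13
Position 14: not relevant
Sum of P@k = 1 + 1 + 3/4 + 4/5 + 5/7 + 3/4 + 7/9 + 2/3 + 9/13 = 58567/8190
AP = 58567/8190 / 9 = 58567/73710

58567/73710


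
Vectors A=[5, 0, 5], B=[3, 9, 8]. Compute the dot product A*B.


Dot product = sum of element-wise products
A[0]*B[0] = 5*3 = 15
A[1]*B[1] = 0*9 = 0
A[2]*B[2] = 5*8 = 40
Sum = 15 + 0 + 40 = 55

55


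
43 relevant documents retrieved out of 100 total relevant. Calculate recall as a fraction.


Recall = retrieved_relevant / total_relevant
= 43 / 100
= 43 / (43 + 57)
= 43/100

43/100


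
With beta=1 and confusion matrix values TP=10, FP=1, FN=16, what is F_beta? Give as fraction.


P = TP/(TP+FP) = 10/11 = 10/11
R = TP/(TP+FN) = 10/26 = 5/13
beta^2 = 1^2 = 1
(1 + beta^2) = 2
Numerator = (1+beta^2)*P*R = 100/143
Denominator = beta^2*P + R = 10/11 + 5/13 = 185/143
F_beta = 20/37

20/37


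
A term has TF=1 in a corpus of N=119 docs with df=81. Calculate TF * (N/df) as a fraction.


TF * (N/df)
= 1 * (119/81)
= 1 * 119/81
= 119/81

119/81


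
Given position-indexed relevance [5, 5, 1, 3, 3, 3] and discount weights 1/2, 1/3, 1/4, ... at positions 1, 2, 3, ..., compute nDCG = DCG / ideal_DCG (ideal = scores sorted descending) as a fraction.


Position discount weights w_i = 1/(i+1) for i=1..6:
Weights = [1/2, 1/3, 1/4, 1/5, 1/6, 1/7]
Actual relevance: [5, 5, 1, 3, 3, 3]
DCG = 5/2 + 5/3 + 1/4 + 3/5 + 3/6 + 3/7 = 2497/420
Ideal relevance (sorted desc): [5, 5, 3, 3, 3, 1]
Ideal DCG = 5/2 + 5/3 + 3/4 + 3/5 + 3/6 + 1/7 = 2587/420
nDCG = DCG / ideal_DCG = 2497/420 / 2587/420 = 2497/2587

2497/2587


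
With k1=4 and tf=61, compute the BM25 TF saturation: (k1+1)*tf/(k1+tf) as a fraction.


BM25 TF component = (k1+1)*tf / (k1+tf)
k1 = 4, tf = 61
Numerator = (4+1)*61 = 305
Denominator = 4 + 61 = 65
= 305/65 = 61/13

61/13


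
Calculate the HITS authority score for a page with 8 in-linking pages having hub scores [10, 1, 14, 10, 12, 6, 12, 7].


Authority = sum of hub scores of in-linkers
In-link 1: hub score = 10
In-link 2: hub score = 1
In-link 3: hub score = 14
In-link 4: hub score = 10
In-link 5: hub score = 12
In-link 6: hub score = 6
In-link 7: hub score = 12
In-link 8: hub score = 7
Authority = 10 + 1 + 14 + 10 + 12 + 6 + 12 + 7 = 72

72


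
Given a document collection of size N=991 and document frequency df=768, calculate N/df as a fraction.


IDF ratio = N / df
= 991 / 768
= 991/768

991/768


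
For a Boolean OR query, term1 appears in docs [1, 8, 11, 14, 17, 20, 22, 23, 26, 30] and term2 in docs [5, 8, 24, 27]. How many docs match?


Boolean OR: find union of posting lists
term1 docs: [1, 8, 11, 14, 17, 20, 22, 23, 26, 30]
term2 docs: [5, 8, 24, 27]
Union: [1, 5, 8, 11, 14, 17, 20, 22, 23, 24, 26, 27, 30]
|union| = 13

13


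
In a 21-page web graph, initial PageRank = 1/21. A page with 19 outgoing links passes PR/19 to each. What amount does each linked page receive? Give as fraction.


Initial PR = 1/21 = 1/21
Outlinks = 19
Contribution per link = PR / outlinks
= 1/21 / 19
= 1/399

1/399


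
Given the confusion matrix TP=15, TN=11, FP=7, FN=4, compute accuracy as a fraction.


Accuracy = (TP + TN) / (TP + TN + FP + FN)
TP + TN = 15 + 11 = 26
Total = 15 + 11 + 7 + 4 = 37
Accuracy = 26 / 37 = 26/37

26/37


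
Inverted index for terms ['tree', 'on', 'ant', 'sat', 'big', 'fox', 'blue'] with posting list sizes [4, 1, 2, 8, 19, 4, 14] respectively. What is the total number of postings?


Summing posting list sizes:
'tree': 4 postings
'on': 1 postings
'ant': 2 postings
'sat': 8 postings
'big': 19 postings
'fox': 4 postings
'blue': 14 postings
Total = 4 + 1 + 2 + 8 + 19 + 4 + 14 = 52

52


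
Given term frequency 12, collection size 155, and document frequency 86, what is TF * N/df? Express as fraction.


TF * (N/df)
= 12 * (155/86)
= 12 * 155/86
= 930/43

930/43


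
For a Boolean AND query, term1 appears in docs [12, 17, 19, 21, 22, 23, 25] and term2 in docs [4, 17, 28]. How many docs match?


Boolean AND: find intersection of posting lists
term1 docs: [12, 17, 19, 21, 22, 23, 25]
term2 docs: [4, 17, 28]
Intersection: [17]
|intersection| = 1

1


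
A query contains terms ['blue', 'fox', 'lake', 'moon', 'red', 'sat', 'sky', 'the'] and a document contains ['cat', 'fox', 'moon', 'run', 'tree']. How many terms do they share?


Query terms: ['blue', 'fox', 'lake', 'moon', 'red', 'sat', 'sky', 'the']
Document terms: ['cat', 'fox', 'moon', 'run', 'tree']
Common terms: ['fox', 'moon']
Overlap count = 2

2


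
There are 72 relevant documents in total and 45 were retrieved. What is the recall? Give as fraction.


Recall = retrieved_relevant / total_relevant
= 45 / 72
= 45 / (45 + 27)
= 5/8

5/8


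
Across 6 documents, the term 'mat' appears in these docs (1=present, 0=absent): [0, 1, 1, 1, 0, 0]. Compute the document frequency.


Checking each document for 'mat':
Doc 1: absent
Doc 2: present
Doc 3: present
Doc 4: present
Doc 5: absent
Doc 6: absent
df = sum of presences = 0 + 1 + 1 + 1 + 0 + 0 = 3

3


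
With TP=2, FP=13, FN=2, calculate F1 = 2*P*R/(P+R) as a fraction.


F1 = 2 * P * R / (P + R)
P = TP/(TP+FP) = 2/15 = 2/15
R = TP/(TP+FN) = 2/4 = 1/2
2 * P * R = 2 * 2/15 * 1/2 = 2/15
P + R = 2/15 + 1/2 = 19/30
F1 = 2/15 / 19/30 = 4/19

4/19


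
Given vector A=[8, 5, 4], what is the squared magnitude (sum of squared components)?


|A|^2 = sum of squared components
A[0]^2 = 8^2 = 64
A[1]^2 = 5^2 = 25
A[2]^2 = 4^2 = 16
Sum = 64 + 25 + 16 = 105

105


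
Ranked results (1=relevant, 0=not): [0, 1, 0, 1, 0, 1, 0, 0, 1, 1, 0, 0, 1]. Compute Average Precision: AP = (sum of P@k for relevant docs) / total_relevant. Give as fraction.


Computing P@k for each relevant position:
Position 1: not relevant
Position 2: relevant, P@2 = 1/2 = 1/2
Position 3: not relevant
Position 4: relevant, P@4 = 2/4 = 1/2
Position 5: not relevant
Position 6: relevant, P@6 = 3/6 = 1/2
Position 7: not relevant
Position 8: not relevant
Position 9: relevant, P@9 = 4/9 = 4/9
Position 10: relevant, P@10 = 5/10 = 1/2
Position 11: not relevant
Position 12: not relevant
Position 13: relevant, P@13 = 6/13 = 6/13
Sum of P@k = 1/2 + 1/2 + 1/2 + 4/9 + 1/2 + 6/13 = 340/117
AP = 340/117 / 6 = 170/351

170/351


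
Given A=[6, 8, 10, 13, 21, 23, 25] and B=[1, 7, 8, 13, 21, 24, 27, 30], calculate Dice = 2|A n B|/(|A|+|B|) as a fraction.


A intersect B = [8, 13, 21]
|A intersect B| = 3
|A| = 7, |B| = 8
Dice = 2*3 / (7+8)
= 6 / 15 = 2/5

2/5


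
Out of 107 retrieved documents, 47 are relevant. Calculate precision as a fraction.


Precision = relevant_retrieved / total_retrieved
= 47 / 107
= 47 / (47 + 60)
= 47/107

47/107


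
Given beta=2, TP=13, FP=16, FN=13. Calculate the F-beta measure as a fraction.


P = TP/(TP+FP) = 13/29 = 13/29
R = TP/(TP+FN) = 13/26 = 1/2
beta^2 = 2^2 = 4
(1 + beta^2) = 5
Numerator = (1+beta^2)*P*R = 65/58
Denominator = beta^2*P + R = 52/29 + 1/2 = 133/58
F_beta = 65/133

65/133


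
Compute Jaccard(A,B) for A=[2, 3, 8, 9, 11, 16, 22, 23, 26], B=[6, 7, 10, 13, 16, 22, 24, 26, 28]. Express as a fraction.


A intersect B = [16, 22, 26]
|A intersect B| = 3
A union B = [2, 3, 6, 7, 8, 9, 10, 11, 13, 16, 22, 23, 24, 26, 28]
|A union B| = 15
Jaccard = 3/15 = 1/5

1/5


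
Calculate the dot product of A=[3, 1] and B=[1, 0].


Dot product = sum of element-wise products
A[0]*B[0] = 3*1 = 3
A[1]*B[1] = 1*0 = 0
Sum = 3 + 0 = 3

3


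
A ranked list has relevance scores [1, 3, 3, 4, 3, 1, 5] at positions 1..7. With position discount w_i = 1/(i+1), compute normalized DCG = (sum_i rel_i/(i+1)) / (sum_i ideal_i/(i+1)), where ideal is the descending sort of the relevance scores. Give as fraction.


Position discount weights w_i = 1/(i+1) for i=1..7:
Weights = [1/2, 1/3, 1/4, 1/5, 1/6, 1/7, 1/8]
Actual relevance: [1, 3, 3, 4, 3, 1, 5]
DCG = 1/2 + 3/3 + 3/4 + 4/5 + 3/6 + 1/7 + 5/8 = 1209/280
Ideal relevance (sorted desc): [5, 4, 3, 3, 3, 1, 1]
Ideal DCG = 5/2 + 4/3 + 3/4 + 3/5 + 3/6 + 1/7 + 1/8 = 4999/840
nDCG = DCG / ideal_DCG = 1209/280 / 4999/840 = 3627/4999

3627/4999


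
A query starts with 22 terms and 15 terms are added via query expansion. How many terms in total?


Original terms: 22
Expansion terms: 15
Total = 22 + 15 = 37

37


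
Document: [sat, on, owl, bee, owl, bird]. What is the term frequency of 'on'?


Document has 6 words
Scanning for 'on':
Found at positions: [1]
Count = 1

1


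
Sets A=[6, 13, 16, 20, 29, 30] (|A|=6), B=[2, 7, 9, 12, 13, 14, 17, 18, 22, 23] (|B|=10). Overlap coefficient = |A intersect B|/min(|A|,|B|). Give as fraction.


A intersect B = [13]
|A intersect B| = 1
min(|A|, |B|) = min(6, 10) = 6
Overlap = 1 / 6 = 1/6

1/6


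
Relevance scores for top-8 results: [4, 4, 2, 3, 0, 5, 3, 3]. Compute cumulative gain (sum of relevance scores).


Cumulative Gain = sum of relevance scores
Position 1: rel=4, running sum=4
Position 2: rel=4, running sum=8
Position 3: rel=2, running sum=10
Position 4: rel=3, running sum=13
Position 5: rel=0, running sum=13
Position 6: rel=5, running sum=18
Position 7: rel=3, running sum=21
Position 8: rel=3, running sum=24
CG = 24

24


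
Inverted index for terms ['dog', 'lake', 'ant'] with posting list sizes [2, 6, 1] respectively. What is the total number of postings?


Summing posting list sizes:
'dog': 2 postings
'lake': 6 postings
'ant': 1 postings
Total = 2 + 6 + 1 = 9

9


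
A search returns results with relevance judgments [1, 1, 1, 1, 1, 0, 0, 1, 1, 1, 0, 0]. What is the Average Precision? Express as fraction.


Computing P@k for each relevant position:
Position 1: relevant, P@1 = 1/1 = 1
Position 2: relevant, P@2 = 2/2 = 1
Position 3: relevant, P@3 = 3/3 = 1
Position 4: relevant, P@4 = 4/4 = 1
Position 5: relevant, P@5 = 5/5 = 1
Position 6: not relevant
Position 7: not relevant
Position 8: relevant, P@8 = 6/8 = 3/4
Position 9: relevant, P@9 = 7/9 = 7/9
Position 10: relevant, P@10 = 8/10 = 4/5
Position 11: not relevant
Position 12: not relevant
Sum of P@k = 1 + 1 + 1 + 1 + 1 + 3/4 + 7/9 + 4/5 = 1319/180
AP = 1319/180 / 8 = 1319/1440

1319/1440


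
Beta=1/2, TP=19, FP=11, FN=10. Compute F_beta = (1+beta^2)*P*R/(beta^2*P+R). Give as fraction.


P = TP/(TP+FP) = 19/30 = 19/30
R = TP/(TP+FN) = 19/29 = 19/29
beta^2 = 1/2^2 = 1/4
(1 + beta^2) = 5/4
Numerator = (1+beta^2)*P*R = 361/696
Denominator = beta^2*P + R = 19/120 + 19/29 = 2831/3480
F_beta = 95/149

95/149


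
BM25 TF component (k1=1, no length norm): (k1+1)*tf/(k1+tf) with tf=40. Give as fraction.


BM25 TF component = (k1+1)*tf / (k1+tf)
k1 = 1, tf = 40
Numerator = (1+1)*40 = 80
Denominator = 1 + 40 = 41
= 80/41 = 80/41

80/41


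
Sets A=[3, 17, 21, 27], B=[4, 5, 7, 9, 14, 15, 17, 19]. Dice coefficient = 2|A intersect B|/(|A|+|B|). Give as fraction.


A intersect B = [17]
|A intersect B| = 1
|A| = 4, |B| = 8
Dice = 2*1 / (4+8)
= 2 / 12 = 1/6

1/6


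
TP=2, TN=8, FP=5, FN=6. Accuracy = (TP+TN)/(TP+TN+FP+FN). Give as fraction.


Accuracy = (TP + TN) / (TP + TN + FP + FN)
TP + TN = 2 + 8 = 10
Total = 2 + 8 + 5 + 6 = 21
Accuracy = 10 / 21 = 10/21

10/21


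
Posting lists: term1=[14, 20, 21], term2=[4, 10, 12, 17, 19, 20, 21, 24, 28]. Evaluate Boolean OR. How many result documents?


Boolean OR: find union of posting lists
term1 docs: [14, 20, 21]
term2 docs: [4, 10, 12, 17, 19, 20, 21, 24, 28]
Union: [4, 10, 12, 14, 17, 19, 20, 21, 24, 28]
|union| = 10

10


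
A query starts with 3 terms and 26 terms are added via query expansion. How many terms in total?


Original terms: 3
Expansion terms: 26
Total = 3 + 26 = 29

29


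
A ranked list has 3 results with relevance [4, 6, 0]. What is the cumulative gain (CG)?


Cumulative Gain = sum of relevance scores
Position 1: rel=4, running sum=4
Position 2: rel=6, running sum=10
Position 3: rel=0, running sum=10
CG = 10

10


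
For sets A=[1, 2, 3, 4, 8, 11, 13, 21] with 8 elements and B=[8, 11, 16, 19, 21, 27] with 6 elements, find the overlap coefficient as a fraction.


A intersect B = [8, 11, 21]
|A intersect B| = 3
min(|A|, |B|) = min(8, 6) = 6
Overlap = 3 / 6 = 1/2

1/2


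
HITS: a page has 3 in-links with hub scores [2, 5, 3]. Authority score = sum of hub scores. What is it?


Authority = sum of hub scores of in-linkers
In-link 1: hub score = 2
In-link 2: hub score = 5
In-link 3: hub score = 3
Authority = 2 + 5 + 3 = 10

10


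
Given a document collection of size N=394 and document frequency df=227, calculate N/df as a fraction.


IDF ratio = N / df
= 394 / 227
= 394/227

394/227


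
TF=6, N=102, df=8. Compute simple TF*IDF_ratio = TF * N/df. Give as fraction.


TF * (N/df)
= 6 * (102/8)
= 6 * 51/4
= 153/2

153/2


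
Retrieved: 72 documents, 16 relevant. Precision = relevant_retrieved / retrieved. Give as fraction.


Precision = relevant_retrieved / total_retrieved
= 16 / 72
= 16 / (16 + 56)
= 2/9

2/9


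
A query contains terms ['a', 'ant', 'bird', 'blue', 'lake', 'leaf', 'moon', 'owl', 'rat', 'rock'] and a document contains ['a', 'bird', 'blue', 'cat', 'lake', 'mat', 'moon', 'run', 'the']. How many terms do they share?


Query terms: ['a', 'ant', 'bird', 'blue', 'lake', 'leaf', 'moon', 'owl', 'rat', 'rock']
Document terms: ['a', 'bird', 'blue', 'cat', 'lake', 'mat', 'moon', 'run', 'the']
Common terms: ['a', 'bird', 'blue', 'lake', 'moon']
Overlap count = 5

5


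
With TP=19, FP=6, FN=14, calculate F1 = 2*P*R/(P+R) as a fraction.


F1 = 2 * P * R / (P + R)
P = TP/(TP+FP) = 19/25 = 19/25
R = TP/(TP+FN) = 19/33 = 19/33
2 * P * R = 2 * 19/25 * 19/33 = 722/825
P + R = 19/25 + 19/33 = 1102/825
F1 = 722/825 / 1102/825 = 19/29

19/29


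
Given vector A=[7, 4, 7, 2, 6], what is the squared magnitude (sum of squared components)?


|A|^2 = sum of squared components
A[0]^2 = 7^2 = 49
A[1]^2 = 4^2 = 16
A[2]^2 = 7^2 = 49
A[3]^2 = 2^2 = 4
A[4]^2 = 6^2 = 36
Sum = 49 + 16 + 49 + 4 + 36 = 154

154


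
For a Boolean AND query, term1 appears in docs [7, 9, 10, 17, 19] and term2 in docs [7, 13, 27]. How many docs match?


Boolean AND: find intersection of posting lists
term1 docs: [7, 9, 10, 17, 19]
term2 docs: [7, 13, 27]
Intersection: [7]
|intersection| = 1

1


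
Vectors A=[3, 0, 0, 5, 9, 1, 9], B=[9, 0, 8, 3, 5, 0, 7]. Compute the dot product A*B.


Dot product = sum of element-wise products
A[0]*B[0] = 3*9 = 27
A[1]*B[1] = 0*0 = 0
A[2]*B[2] = 0*8 = 0
A[3]*B[3] = 5*3 = 15
A[4]*B[4] = 9*5 = 45
A[5]*B[5] = 1*0 = 0
A[6]*B[6] = 9*7 = 63
Sum = 27 + 0 + 0 + 15 + 45 + 0 + 63 = 150

150


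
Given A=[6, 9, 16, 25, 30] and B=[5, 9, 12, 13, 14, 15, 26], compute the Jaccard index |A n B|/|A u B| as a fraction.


A intersect B = [9]
|A intersect B| = 1
A union B = [5, 6, 9, 12, 13, 14, 15, 16, 25, 26, 30]
|A union B| = 11
Jaccard = 1/11 = 1/11

1/11


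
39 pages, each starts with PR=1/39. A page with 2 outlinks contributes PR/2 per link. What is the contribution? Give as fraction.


Initial PR = 1/39 = 1/39
Outlinks = 2
Contribution per link = PR / outlinks
= 1/39 / 2
= 1/78

1/78


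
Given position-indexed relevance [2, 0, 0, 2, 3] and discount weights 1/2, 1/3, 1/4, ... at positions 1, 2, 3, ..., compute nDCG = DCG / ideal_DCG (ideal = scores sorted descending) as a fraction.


Position discount weights w_i = 1/(i+1) for i=1..5:
Weights = [1/2, 1/3, 1/4, 1/5, 1/6]
Actual relevance: [2, 0, 0, 2, 3]
DCG = 2/2 + 0/3 + 0/4 + 2/5 + 3/6 = 19/10
Ideal relevance (sorted desc): [3, 2, 2, 0, 0]
Ideal DCG = 3/2 + 2/3 + 2/4 + 0/5 + 0/6 = 8/3
nDCG = DCG / ideal_DCG = 19/10 / 8/3 = 57/80

57/80


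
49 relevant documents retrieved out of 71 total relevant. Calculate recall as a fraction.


Recall = retrieved_relevant / total_relevant
= 49 / 71
= 49 / (49 + 22)
= 49/71

49/71


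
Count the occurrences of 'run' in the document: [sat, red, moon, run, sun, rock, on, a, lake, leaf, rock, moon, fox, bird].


Document has 14 words
Scanning for 'run':
Found at positions: [3]
Count = 1

1


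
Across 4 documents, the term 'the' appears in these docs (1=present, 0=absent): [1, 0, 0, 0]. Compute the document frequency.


Checking each document for 'the':
Doc 1: present
Doc 2: absent
Doc 3: absent
Doc 4: absent
df = sum of presences = 1 + 0 + 0 + 0 = 1

1


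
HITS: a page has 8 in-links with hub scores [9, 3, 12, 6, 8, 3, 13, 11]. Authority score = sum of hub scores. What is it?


Authority = sum of hub scores of in-linkers
In-link 1: hub score = 9
In-link 2: hub score = 3
In-link 3: hub score = 12
In-link 4: hub score = 6
In-link 5: hub score = 8
In-link 6: hub score = 3
In-link 7: hub score = 13
In-link 8: hub score = 11
Authority = 9 + 3 + 12 + 6 + 8 + 3 + 13 + 11 = 65

65


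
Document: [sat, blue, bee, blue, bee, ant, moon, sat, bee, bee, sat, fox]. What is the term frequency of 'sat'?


Document has 12 words
Scanning for 'sat':
Found at positions: [0, 7, 10]
Count = 3

3


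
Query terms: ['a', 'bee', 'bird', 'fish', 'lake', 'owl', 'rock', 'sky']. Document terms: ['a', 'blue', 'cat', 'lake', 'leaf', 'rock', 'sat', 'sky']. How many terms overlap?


Query terms: ['a', 'bee', 'bird', 'fish', 'lake', 'owl', 'rock', 'sky']
Document terms: ['a', 'blue', 'cat', 'lake', 'leaf', 'rock', 'sat', 'sky']
Common terms: ['a', 'lake', 'rock', 'sky']
Overlap count = 4

4


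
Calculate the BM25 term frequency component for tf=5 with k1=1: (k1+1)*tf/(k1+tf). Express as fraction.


BM25 TF component = (k1+1)*tf / (k1+tf)
k1 = 1, tf = 5
Numerator = (1+1)*5 = 10
Denominator = 1 + 5 = 6
= 10/6 = 5/3

5/3


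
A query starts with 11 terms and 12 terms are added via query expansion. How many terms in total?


Original terms: 11
Expansion terms: 12
Total = 11 + 12 = 23

23


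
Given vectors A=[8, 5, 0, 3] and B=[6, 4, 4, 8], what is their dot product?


Dot product = sum of element-wise products
A[0]*B[0] = 8*6 = 48
A[1]*B[1] = 5*4 = 20
A[2]*B[2] = 0*4 = 0
A[3]*B[3] = 3*8 = 24
Sum = 48 + 20 + 0 + 24 = 92

92


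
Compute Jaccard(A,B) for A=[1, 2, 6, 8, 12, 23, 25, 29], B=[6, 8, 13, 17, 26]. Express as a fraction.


A intersect B = [6, 8]
|A intersect B| = 2
A union B = [1, 2, 6, 8, 12, 13, 17, 23, 25, 26, 29]
|A union B| = 11
Jaccard = 2/11 = 2/11

2/11


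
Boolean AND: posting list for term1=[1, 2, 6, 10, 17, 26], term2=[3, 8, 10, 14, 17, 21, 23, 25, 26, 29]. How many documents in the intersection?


Boolean AND: find intersection of posting lists
term1 docs: [1, 2, 6, 10, 17, 26]
term2 docs: [3, 8, 10, 14, 17, 21, 23, 25, 26, 29]
Intersection: [10, 17, 26]
|intersection| = 3

3


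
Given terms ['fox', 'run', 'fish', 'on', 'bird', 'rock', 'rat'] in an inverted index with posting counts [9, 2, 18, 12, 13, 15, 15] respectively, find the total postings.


Summing posting list sizes:
'fox': 9 postings
'run': 2 postings
'fish': 18 postings
'on': 12 postings
'bird': 13 postings
'rock': 15 postings
'rat': 15 postings
Total = 9 + 2 + 18 + 12 + 13 + 15 + 15 = 84

84


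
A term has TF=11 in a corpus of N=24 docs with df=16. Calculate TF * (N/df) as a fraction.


TF * (N/df)
= 11 * (24/16)
= 11 * 3/2
= 33/2

33/2


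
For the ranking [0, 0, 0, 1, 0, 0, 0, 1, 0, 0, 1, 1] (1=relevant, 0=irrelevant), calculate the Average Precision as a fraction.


Computing P@k for each relevant position:
Position 1: not relevant
Position 2: not relevant
Position 3: not relevant
Position 4: relevant, P@4 = 1/4 = 1/4
Position 5: not relevant
Position 6: not relevant
Position 7: not relevant
Position 8: relevant, P@8 = 2/8 = 1/4
Position 9: not relevant
Position 10: not relevant
Position 11: relevant, P@11 = 3/11 = 3/11
Position 12: relevant, P@12 = 4/12 = 1/3
Sum of P@k = 1/4 + 1/4 + 3/11 + 1/3 = 73/66
AP = 73/66 / 4 = 73/264

73/264


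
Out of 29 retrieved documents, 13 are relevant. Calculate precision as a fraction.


Precision = relevant_retrieved / total_retrieved
= 13 / 29
= 13 / (13 + 16)
= 13/29

13/29


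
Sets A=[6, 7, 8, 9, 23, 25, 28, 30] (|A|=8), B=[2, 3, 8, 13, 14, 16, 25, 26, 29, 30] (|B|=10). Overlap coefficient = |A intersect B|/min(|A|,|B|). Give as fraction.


A intersect B = [8, 25, 30]
|A intersect B| = 3
min(|A|, |B|) = min(8, 10) = 8
Overlap = 3 / 8 = 3/8

3/8


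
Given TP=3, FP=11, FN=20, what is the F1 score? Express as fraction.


F1 = 2 * P * R / (P + R)
P = TP/(TP+FP) = 3/14 = 3/14
R = TP/(TP+FN) = 3/23 = 3/23
2 * P * R = 2 * 3/14 * 3/23 = 9/161
P + R = 3/14 + 3/23 = 111/322
F1 = 9/161 / 111/322 = 6/37

6/37


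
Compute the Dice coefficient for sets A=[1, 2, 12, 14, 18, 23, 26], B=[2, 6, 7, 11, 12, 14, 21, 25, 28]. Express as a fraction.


A intersect B = [2, 12, 14]
|A intersect B| = 3
|A| = 7, |B| = 9
Dice = 2*3 / (7+9)
= 6 / 16 = 3/8

3/8


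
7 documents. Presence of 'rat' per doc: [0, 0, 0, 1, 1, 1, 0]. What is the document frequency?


Checking each document for 'rat':
Doc 1: absent
Doc 2: absent
Doc 3: absent
Doc 4: present
Doc 5: present
Doc 6: present
Doc 7: absent
df = sum of presences = 0 + 0 + 0 + 1 + 1 + 1 + 0 = 3

3


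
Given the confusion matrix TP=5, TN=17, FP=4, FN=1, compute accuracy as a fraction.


Accuracy = (TP + TN) / (TP + TN + FP + FN)
TP + TN = 5 + 17 = 22
Total = 5 + 17 + 4 + 1 = 27
Accuracy = 22 / 27 = 22/27

22/27


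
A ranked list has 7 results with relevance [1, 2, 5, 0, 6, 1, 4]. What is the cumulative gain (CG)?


Cumulative Gain = sum of relevance scores
Position 1: rel=1, running sum=1
Position 2: rel=2, running sum=3
Position 3: rel=5, running sum=8
Position 4: rel=0, running sum=8
Position 5: rel=6, running sum=14
Position 6: rel=1, running sum=15
Position 7: rel=4, running sum=19
CG = 19

19


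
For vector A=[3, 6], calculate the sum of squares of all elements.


|A|^2 = sum of squared components
A[0]^2 = 3^2 = 9
A[1]^2 = 6^2 = 36
Sum = 9 + 36 = 45

45


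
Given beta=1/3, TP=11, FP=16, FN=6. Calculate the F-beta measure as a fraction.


P = TP/(TP+FP) = 11/27 = 11/27
R = TP/(TP+FN) = 11/17 = 11/17
beta^2 = 1/3^2 = 1/9
(1 + beta^2) = 10/9
Numerator = (1+beta^2)*P*R = 1210/4131
Denominator = beta^2*P + R = 11/243 + 11/17 = 2860/4131
F_beta = 11/26

11/26


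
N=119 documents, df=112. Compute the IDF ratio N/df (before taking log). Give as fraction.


IDF ratio = N / df
= 119 / 112
= 17/16

17/16


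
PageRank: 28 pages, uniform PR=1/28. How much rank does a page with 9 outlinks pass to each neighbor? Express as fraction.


Initial PR = 1/28 = 1/28
Outlinks = 9
Contribution per link = PR / outlinks
= 1/28 / 9
= 1/252

1/252


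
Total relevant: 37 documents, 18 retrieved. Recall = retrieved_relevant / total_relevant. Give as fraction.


Recall = retrieved_relevant / total_relevant
= 18 / 37
= 18 / (18 + 19)
= 18/37

18/37


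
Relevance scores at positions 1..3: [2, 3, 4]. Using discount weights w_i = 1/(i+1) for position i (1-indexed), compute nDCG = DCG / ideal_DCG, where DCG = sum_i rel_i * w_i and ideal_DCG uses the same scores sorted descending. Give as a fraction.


Position discount weights w_i = 1/(i+1) for i=1..3:
Weights = [1/2, 1/3, 1/4]
Actual relevance: [2, 3, 4]
DCG = 2/2 + 3/3 + 4/4 = 3
Ideal relevance (sorted desc): [4, 3, 2]
Ideal DCG = 4/2 + 3/3 + 2/4 = 7/2
nDCG = DCG / ideal_DCG = 3 / 7/2 = 6/7

6/7


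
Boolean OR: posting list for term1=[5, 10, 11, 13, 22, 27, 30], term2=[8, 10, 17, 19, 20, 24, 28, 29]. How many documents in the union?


Boolean OR: find union of posting lists
term1 docs: [5, 10, 11, 13, 22, 27, 30]
term2 docs: [8, 10, 17, 19, 20, 24, 28, 29]
Union: [5, 8, 10, 11, 13, 17, 19, 20, 22, 24, 27, 28, 29, 30]
|union| = 14

14


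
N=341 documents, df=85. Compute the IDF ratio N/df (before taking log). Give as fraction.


IDF ratio = N / df
= 341 / 85
= 341/85

341/85


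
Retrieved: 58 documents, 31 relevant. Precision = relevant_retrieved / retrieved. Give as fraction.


Precision = relevant_retrieved / total_retrieved
= 31 / 58
= 31 / (31 + 27)
= 31/58

31/58


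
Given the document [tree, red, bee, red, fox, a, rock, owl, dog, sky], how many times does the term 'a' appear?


Document has 10 words
Scanning for 'a':
Found at positions: [5]
Count = 1

1


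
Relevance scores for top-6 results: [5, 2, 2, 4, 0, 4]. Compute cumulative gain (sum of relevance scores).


Cumulative Gain = sum of relevance scores
Position 1: rel=5, running sum=5
Position 2: rel=2, running sum=7
Position 3: rel=2, running sum=9
Position 4: rel=4, running sum=13
Position 5: rel=0, running sum=13
Position 6: rel=4, running sum=17
CG = 17

17


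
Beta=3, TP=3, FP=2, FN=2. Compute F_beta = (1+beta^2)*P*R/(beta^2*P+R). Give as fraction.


P = TP/(TP+FP) = 3/5 = 3/5
R = TP/(TP+FN) = 3/5 = 3/5
beta^2 = 3^2 = 9
(1 + beta^2) = 10
Numerator = (1+beta^2)*P*R = 18/5
Denominator = beta^2*P + R = 27/5 + 3/5 = 6
F_beta = 3/5

3/5


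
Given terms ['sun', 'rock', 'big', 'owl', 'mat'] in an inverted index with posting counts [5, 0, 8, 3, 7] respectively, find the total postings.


Summing posting list sizes:
'sun': 5 postings
'rock': 0 postings
'big': 8 postings
'owl': 3 postings
'mat': 7 postings
Total = 5 + 0 + 8 + 3 + 7 = 23

23


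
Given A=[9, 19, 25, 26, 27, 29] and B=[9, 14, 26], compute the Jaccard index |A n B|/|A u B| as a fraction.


A intersect B = [9, 26]
|A intersect B| = 2
A union B = [9, 14, 19, 25, 26, 27, 29]
|A union B| = 7
Jaccard = 2/7 = 2/7

2/7


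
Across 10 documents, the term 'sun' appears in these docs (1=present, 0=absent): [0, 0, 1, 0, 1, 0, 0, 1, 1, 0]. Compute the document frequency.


Checking each document for 'sun':
Doc 1: absent
Doc 2: absent
Doc 3: present
Doc 4: absent
Doc 5: present
Doc 6: absent
Doc 7: absent
Doc 8: present
Doc 9: present
Doc 10: absent
df = sum of presences = 0 + 0 + 1 + 0 + 1 + 0 + 0 + 1 + 1 + 0 = 4

4


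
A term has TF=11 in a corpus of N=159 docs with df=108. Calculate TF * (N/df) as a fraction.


TF * (N/df)
= 11 * (159/108)
= 11 * 53/36
= 583/36

583/36


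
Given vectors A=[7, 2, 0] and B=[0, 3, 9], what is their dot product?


Dot product = sum of element-wise products
A[0]*B[0] = 7*0 = 0
A[1]*B[1] = 2*3 = 6
A[2]*B[2] = 0*9 = 0
Sum = 0 + 6 + 0 = 6

6


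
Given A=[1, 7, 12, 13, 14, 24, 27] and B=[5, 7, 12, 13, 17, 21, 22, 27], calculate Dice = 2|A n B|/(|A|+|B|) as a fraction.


A intersect B = [7, 12, 13, 27]
|A intersect B| = 4
|A| = 7, |B| = 8
Dice = 2*4 / (7+8)
= 8 / 15 = 8/15

8/15


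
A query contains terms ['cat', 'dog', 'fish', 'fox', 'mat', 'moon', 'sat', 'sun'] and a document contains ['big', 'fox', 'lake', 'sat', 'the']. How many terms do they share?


Query terms: ['cat', 'dog', 'fish', 'fox', 'mat', 'moon', 'sat', 'sun']
Document terms: ['big', 'fox', 'lake', 'sat', 'the']
Common terms: ['fox', 'sat']
Overlap count = 2

2


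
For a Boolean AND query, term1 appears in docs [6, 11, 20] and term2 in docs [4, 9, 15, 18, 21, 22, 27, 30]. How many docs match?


Boolean AND: find intersection of posting lists
term1 docs: [6, 11, 20]
term2 docs: [4, 9, 15, 18, 21, 22, 27, 30]
Intersection: []
|intersection| = 0

0


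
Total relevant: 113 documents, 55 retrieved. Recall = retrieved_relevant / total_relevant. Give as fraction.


Recall = retrieved_relevant / total_relevant
= 55 / 113
= 55 / (55 + 58)
= 55/113

55/113


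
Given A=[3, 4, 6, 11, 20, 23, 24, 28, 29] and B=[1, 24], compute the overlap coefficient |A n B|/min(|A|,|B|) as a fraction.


A intersect B = [24]
|A intersect B| = 1
min(|A|, |B|) = min(9, 2) = 2
Overlap = 1 / 2 = 1/2

1/2


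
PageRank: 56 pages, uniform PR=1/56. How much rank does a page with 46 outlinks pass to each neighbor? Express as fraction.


Initial PR = 1/56 = 1/56
Outlinks = 46
Contribution per link = PR / outlinks
= 1/56 / 46
= 1/2576

1/2576


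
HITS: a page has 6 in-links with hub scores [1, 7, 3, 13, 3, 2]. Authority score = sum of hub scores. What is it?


Authority = sum of hub scores of in-linkers
In-link 1: hub score = 1
In-link 2: hub score = 7
In-link 3: hub score = 3
In-link 4: hub score = 13
In-link 5: hub score = 3
In-link 6: hub score = 2
Authority = 1 + 7 + 3 + 13 + 3 + 2 = 29

29


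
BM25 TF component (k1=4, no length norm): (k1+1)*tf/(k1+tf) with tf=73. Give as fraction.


BM25 TF component = (k1+1)*tf / (k1+tf)
k1 = 4, tf = 73
Numerator = (4+1)*73 = 365
Denominator = 4 + 73 = 77
= 365/77 = 365/77

365/77


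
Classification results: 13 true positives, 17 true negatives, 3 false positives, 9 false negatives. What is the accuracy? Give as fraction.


Accuracy = (TP + TN) / (TP + TN + FP + FN)
TP + TN = 13 + 17 = 30
Total = 13 + 17 + 3 + 9 = 42
Accuracy = 30 / 42 = 5/7

5/7


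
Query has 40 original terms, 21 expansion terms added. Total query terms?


Original terms: 40
Expansion terms: 21
Total = 40 + 21 = 61

61
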